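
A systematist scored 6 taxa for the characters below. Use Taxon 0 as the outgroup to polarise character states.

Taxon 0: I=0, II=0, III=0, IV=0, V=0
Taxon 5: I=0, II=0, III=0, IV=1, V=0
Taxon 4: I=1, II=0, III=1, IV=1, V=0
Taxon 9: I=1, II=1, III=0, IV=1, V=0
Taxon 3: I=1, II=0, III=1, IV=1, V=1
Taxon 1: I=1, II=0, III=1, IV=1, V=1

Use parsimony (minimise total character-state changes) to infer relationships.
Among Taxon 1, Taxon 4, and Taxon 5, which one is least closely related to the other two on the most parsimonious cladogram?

Taxon 5

The outgroup has state '0' for every character, so '1' is the derived state throughout.
Only Taxon 1, Taxon 3, Taxon 4, and Taxon 9 show the derived state '1' for I, supporting them as a clade.
II (derived state '1') is unique to Taxon 9 (autapomorphy; uninformative for grouping).
Only Taxon 1, Taxon 3, and Taxon 4 show the derived state '1' for III, supporting them as a clade.
All ingroup taxa share the derived state '1' for IV; it defines the ingroup but does not resolve relationships within it.
V: derived state '1' in Taxon 1 and Taxon 3 only — synapomorphy for {Taxon 1, Taxon 3}.
Most parsimonious ingroup topology: (Taxon 5,((Taxon 4,(Taxon 3,Taxon 1)),Taxon 9)).
Taxon 1 and Taxon 4 share a more recent common ancestor with each other than either does with Taxon 5, so Taxon 5 is the least closely related of the three.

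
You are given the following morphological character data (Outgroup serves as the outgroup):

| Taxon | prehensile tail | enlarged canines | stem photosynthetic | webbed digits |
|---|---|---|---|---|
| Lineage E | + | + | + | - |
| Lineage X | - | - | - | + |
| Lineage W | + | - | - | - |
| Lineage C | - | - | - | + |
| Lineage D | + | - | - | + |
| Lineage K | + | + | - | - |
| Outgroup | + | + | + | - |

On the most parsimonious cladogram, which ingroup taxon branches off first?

Character polarity is set by the outgroup: the derived state is whichever differs from the outgroup's state, so for prehensile tail, enlarged canines, stem photosynthetic the derived state is '-', and for the remaining characters it is '+'.
Only Lineage C and Lineage X show the derived state '-' for prehensile tail, supporting them as a clade.
enlarged canines: derived state '-' in Lineage C, Lineage D, Lineage W, and Lineage X only — synapomorphy for {Lineage C, Lineage D, Lineage W, Lineage X}.
stem photosynthetic: derived state '-' in Lineage C, Lineage D, Lineage K, Lineage W, and Lineage X only — synapomorphy for {Lineage C, Lineage D, Lineage K, Lineage W, Lineage X}.
webbed digits (derived state '+') is shared by Lineage C, Lineage D, and Lineage X — a synapomorphy uniting that clade.
Most parsimonious ingroup topology: ((Lineage K,((Lineage D,(Lineage C,Lineage X)),Lineage W)),Lineage E).
Lineage E is sister to the clade containing all other ingroup taxa, so it is the earliest-diverging (most basal) ingroup lineage.

Lineage E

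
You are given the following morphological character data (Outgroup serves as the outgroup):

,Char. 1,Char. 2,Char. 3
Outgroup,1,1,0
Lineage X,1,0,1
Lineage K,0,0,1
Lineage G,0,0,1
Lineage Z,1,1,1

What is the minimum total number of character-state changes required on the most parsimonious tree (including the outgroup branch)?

Character polarity is set by the outgroup: the derived state is whichever differs from the outgroup's state, so for Char. 1, Char. 2 the derived state is '0', and for the remaining characters it is '1'.
Only Lineage G and Lineage K show the derived state '0' for Char. 1, supporting them as a clade.
Char. 2: derived state '0' in Lineage G, Lineage K, and Lineage X only — synapomorphy for {Lineage G, Lineage K, Lineage X}.
Char. 3 (derived state '1') is shared by all ingroup taxa — unites the whole ingroup.
Most parsimonious ingroup topology: ((Lineage X,(Lineage K,Lineage G)),Lineage Z).
Changes per character on this tree: Char. 1: 1; Char. 2: 1; Char. 3: 1.
Total = 3.

3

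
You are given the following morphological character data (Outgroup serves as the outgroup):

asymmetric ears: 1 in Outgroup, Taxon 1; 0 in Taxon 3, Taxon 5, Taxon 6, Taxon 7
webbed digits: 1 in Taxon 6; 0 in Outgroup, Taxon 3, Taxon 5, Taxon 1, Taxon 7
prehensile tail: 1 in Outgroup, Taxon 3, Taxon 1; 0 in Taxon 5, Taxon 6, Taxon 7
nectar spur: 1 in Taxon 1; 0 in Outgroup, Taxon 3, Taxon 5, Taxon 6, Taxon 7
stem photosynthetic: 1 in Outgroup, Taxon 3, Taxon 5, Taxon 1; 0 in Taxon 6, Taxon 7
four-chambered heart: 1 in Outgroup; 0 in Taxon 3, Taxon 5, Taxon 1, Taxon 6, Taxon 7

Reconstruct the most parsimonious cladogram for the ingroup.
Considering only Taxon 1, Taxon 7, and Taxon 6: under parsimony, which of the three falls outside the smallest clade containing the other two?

Taxon 1

Character polarity is set by the outgroup: the derived state is whichever differs from the outgroup's state, so for asymmetric ears, prehensile tail, stem photosynthetic, four-chambered heart the derived state is '0', and for the remaining characters it is '1'.
asymmetric ears: derived state '0' in Taxon 3, Taxon 5, Taxon 6, and Taxon 7 only — synapomorphy for {Taxon 3, Taxon 5, Taxon 6, Taxon 7}.
webbed digits (derived state '1') is unique to Taxon 6 (autapomorphy; uninformative for grouping).
prehensile tail: derived state '0' in Taxon 5, Taxon 6, and Taxon 7 only — synapomorphy for {Taxon 5, Taxon 6, Taxon 7}.
nectar spur (derived state '1') is unique to Taxon 1 (autapomorphy; uninformative for grouping).
stem photosynthetic: derived state '0' in Taxon 6 and Taxon 7 only — synapomorphy for {Taxon 6, Taxon 7}.
four-chambered heart (derived state '0') is shared by all ingroup taxa — unites the whole ingroup.
Most parsimonious ingroup topology: ((Taxon 3,(Taxon 5,(Taxon 6,Taxon 7))),Taxon 1).
Taxon 7 and Taxon 6 share a more recent common ancestor with each other than either does with Taxon 1, so Taxon 1 is the least closely related of the three.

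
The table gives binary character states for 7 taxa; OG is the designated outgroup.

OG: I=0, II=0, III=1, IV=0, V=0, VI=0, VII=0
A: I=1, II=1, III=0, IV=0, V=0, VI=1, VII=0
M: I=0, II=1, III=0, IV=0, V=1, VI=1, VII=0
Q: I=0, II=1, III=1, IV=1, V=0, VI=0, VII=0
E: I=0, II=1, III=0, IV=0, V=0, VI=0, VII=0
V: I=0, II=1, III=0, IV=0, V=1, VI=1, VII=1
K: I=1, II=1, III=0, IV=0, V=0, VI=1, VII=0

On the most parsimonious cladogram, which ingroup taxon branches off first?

Q

Character polarity is set by the outgroup: the derived state is whichever differs from the outgroup's state, so for III the derived state is '0', and for the remaining characters it is '1'.
I: derived state '1' in A and K only — synapomorphy for {A, K}.
II (derived state '1') is shared by all ingroup taxa — unites the whole ingroup.
III: derived state '0' in A, E, K, M, and V only — synapomorphy for {A, E, K, M, V}.
IV: derived state '1' in Q only — an autapomorphy, so it tells us nothing about relationships among taxa.
Only M and V show the derived state '1' for V, supporting them as a clade.
VI: derived state '1' in A, K, M, and V only — synapomorphy for {A, K, M, V}.
VII: derived state '1' in V only — an autapomorphy, so it tells us nothing about relationships among taxa.
Most parsimonious ingroup topology: ((((A,K),(M,V)),E),Q).
Q is sister to the clade containing all other ingroup taxa, so it is the earliest-diverging (most basal) ingroup lineage.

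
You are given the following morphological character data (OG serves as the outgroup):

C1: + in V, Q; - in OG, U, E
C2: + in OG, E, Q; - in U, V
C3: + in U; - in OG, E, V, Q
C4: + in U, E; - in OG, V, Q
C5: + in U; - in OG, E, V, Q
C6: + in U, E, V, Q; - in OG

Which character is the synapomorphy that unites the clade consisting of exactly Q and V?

C1

Character polarity is set by the outgroup: the derived state is whichever differs from the outgroup's state, so for C2 the derived state is '-', and for the remaining characters it is '+'.
C1 (derived state '+') is shared by Q and V — a synapomorphy uniting that clade.
C2 (state '-') occurs in U and V but conflicts with the nesting implied by the other characters — most parsimoniously interpreted as homoplasy.
C3: derived state '+' in U only — an autapomorphy, so it tells us nothing about relationships among taxa.
C4 (derived state '+') is shared by E and U — a synapomorphy uniting that clade.
C5 (derived state '+') is unique to U (autapomorphy; uninformative for grouping).
C6 (derived state '+') is shared by all ingroup taxa — unites the whole ingroup.
Most parsimonious ingroup topology: ((U,E),(V,Q)).
The clade {Q, V} is supported by C1: its derived state '+' occurs in exactly those taxa and in no other taxon (including the outgroup).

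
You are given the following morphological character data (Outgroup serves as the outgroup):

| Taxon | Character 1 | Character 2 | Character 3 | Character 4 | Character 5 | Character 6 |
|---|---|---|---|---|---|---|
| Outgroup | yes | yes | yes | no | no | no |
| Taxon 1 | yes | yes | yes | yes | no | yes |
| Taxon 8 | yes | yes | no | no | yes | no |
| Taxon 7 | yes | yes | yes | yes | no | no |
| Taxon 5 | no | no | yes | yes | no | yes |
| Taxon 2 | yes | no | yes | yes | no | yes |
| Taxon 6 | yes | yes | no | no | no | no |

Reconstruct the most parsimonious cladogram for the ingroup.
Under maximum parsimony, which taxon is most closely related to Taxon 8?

Taxon 6

Character polarity is set by the outgroup: the derived state is whichever differs from the outgroup's state, so for Character 1, Character 2, Character 3 the derived state is 'no', and for the remaining characters it is 'yes'.
Character 1 (derived state 'no') is unique to Taxon 5 (autapomorphy; uninformative for grouping).
Only Taxon 2 and Taxon 5 show the derived state 'no' for Character 2, supporting them as a clade.
Character 3 (derived state 'no') is shared by Taxon 6 and Taxon 8 — a synapomorphy uniting that clade.
Character 4: derived state 'yes' in Taxon 1, Taxon 2, Taxon 5, and Taxon 7 only — synapomorphy for {Taxon 1, Taxon 2, Taxon 5, Taxon 7}.
Character 5: derived state 'yes' in Taxon 8 only — an autapomorphy, so it tells us nothing about relationships among taxa.
Character 6: derived state 'yes' in Taxon 1, Taxon 2, and Taxon 5 only — synapomorphy for {Taxon 1, Taxon 2, Taxon 5}.
Most parsimonious ingroup topology: (((Taxon 1,(Taxon 5,Taxon 2)),Taxon 7),(Taxon 8,Taxon 6)).
Taxon 8 and Taxon 6 form a cherry on this tree, so they are sister taxa.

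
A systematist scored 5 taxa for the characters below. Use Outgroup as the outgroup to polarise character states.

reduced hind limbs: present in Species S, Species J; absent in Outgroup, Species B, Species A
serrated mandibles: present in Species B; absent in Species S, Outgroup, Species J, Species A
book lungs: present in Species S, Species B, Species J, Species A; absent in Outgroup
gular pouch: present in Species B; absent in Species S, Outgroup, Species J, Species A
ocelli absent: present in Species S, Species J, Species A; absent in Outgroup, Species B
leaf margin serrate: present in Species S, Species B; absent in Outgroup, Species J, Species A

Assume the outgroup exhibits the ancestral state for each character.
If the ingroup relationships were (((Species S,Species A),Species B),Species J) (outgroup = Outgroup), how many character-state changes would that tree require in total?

Map each character onto (((Species S,Species A),Species B),Species J) (rooted by Outgroup) and count the minimum state changes it requires (Fitch parsimony):
reduced hind limbs: 2; serrated mandibles: 1; book lungs: 1; gular pouch: 1; ocelli absent: 2; leaf margin serrate: 2.
Total tree length = 9.

9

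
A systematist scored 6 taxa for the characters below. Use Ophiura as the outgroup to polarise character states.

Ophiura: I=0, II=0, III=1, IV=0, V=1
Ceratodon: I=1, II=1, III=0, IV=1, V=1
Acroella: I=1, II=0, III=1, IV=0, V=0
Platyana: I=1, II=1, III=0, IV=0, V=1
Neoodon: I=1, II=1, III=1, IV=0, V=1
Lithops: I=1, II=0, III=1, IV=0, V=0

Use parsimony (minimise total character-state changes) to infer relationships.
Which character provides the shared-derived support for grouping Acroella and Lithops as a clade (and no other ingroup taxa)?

V

Character polarity is set by the outgroup: the derived state is whichever differs from the outgroup's state, so for III, V the derived state is '0', and for the remaining characters it is '1'.
All ingroup taxa share the derived state '1' for I; it defines the ingroup but does not resolve relationships within it.
II (derived state '1') is shared by Ceratodon, Neoodon, and Platyana — a synapomorphy uniting that clade.
III: derived state '0' in Ceratodon and Platyana only — synapomorphy for {Ceratodon, Platyana}.
IV: derived state '1' in Ceratodon only — an autapomorphy, so it tells us nothing about relationships among taxa.
V (derived state '0') is shared by Acroella and Lithops — a synapomorphy uniting that clade.
Most parsimonious ingroup topology: (((Ceratodon,Platyana),Neoodon),(Acroella,Lithops)).
The clade {Acroella, Lithops} is supported by V: its derived state '0' occurs in exactly those taxa and in no other taxon (including the outgroup).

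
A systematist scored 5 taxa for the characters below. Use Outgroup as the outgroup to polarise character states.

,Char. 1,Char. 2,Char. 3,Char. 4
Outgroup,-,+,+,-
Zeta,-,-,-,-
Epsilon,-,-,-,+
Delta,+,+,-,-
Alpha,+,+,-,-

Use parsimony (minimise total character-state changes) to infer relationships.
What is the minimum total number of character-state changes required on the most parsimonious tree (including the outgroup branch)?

4

Character polarity is set by the outgroup: the derived state is whichever differs from the outgroup's state, so for Char. 2, Char. 3 the derived state is '-', and for the remaining characters it is '+'.
Char. 1: derived state '+' in Alpha and Delta only — synapomorphy for {Alpha, Delta}.
Char. 2 (derived state '-') is shared by Epsilon and Zeta — a synapomorphy uniting that clade.
Char. 3 (derived state '-') is shared by all ingroup taxa — unites the whole ingroup.
Char. 4: derived state '+' in Epsilon only — an autapomorphy, so it tells us nothing about relationships among taxa.
Most parsimonious ingroup topology: ((Zeta,Epsilon),(Delta,Alpha)).
Changes per character on this tree: Char. 1: 1; Char. 2: 1; Char. 3: 1; Char. 4: 1.
Total = 4.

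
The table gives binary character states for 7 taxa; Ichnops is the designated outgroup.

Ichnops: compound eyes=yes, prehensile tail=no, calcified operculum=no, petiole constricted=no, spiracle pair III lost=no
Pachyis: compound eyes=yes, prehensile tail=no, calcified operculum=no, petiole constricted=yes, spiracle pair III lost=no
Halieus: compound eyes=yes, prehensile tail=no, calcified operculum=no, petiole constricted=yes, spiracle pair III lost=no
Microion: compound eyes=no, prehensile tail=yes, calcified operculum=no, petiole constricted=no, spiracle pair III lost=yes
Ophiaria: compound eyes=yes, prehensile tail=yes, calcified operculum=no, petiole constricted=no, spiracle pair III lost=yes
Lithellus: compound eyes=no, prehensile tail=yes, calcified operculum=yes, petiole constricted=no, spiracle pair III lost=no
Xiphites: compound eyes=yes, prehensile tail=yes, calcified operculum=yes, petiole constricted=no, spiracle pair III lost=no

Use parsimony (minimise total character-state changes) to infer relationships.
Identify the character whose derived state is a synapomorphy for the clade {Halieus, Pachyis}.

Character polarity is set by the outgroup: the derived state is whichever differs from the outgroup's state, so for compound eyes the derived state is 'no', and for the remaining characters it is 'yes'.
compound eyes (state 'no') occurs in Lithellus and Microion but conflicts with the nesting implied by the other characters — most parsimoniously interpreted as homoplasy.
prehensile tail: derived state 'yes' in Lithellus, Microion, Ophiaria, and Xiphites only — synapomorphy for {Lithellus, Microion, Ophiaria, Xiphites}.
Only Lithellus and Xiphites show the derived state 'yes' for calcified operculum, supporting them as a clade.
petiole constricted (derived state 'yes') is shared by Halieus and Pachyis — a synapomorphy uniting that clade.
spiracle pair III lost (derived state 'yes') is shared by Microion and Ophiaria — a synapomorphy uniting that clade.
Most parsimonious ingroup topology: ((Pachyis,Halieus),((Microion,Ophiaria),(Lithellus,Xiphites))).
The clade {Halieus, Pachyis} is supported by petiole constricted: its derived state 'yes' occurs in exactly those taxa and in no other taxon (including the outgroup).

petiole constricted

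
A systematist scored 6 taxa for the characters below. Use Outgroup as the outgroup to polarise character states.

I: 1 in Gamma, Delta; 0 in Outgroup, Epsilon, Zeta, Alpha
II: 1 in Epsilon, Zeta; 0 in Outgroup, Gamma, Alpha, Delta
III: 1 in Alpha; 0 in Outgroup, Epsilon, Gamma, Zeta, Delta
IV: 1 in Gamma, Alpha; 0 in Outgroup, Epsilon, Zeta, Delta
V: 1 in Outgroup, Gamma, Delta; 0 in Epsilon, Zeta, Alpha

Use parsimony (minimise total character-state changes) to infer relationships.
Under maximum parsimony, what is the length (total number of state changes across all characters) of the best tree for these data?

Character polarity is set by the outgroup: the derived state is whichever differs from the outgroup's state, so for V the derived state is '0', and for the remaining characters it is '1'.
Only Delta and Gamma show the derived state '1' for I, supporting them as a clade.
Only Epsilon and Zeta show the derived state '1' for II, supporting them as a clade.
III (derived state '1') is unique to Alpha (autapomorphy; uninformative for grouping).
IV groups Alpha and Gamma, which is incompatible with the clades supported by the remaining characters; treating it as convergent (homoplasy) costs fewer steps than any alternative tree.
V: derived state '0' in Alpha, Epsilon, and Zeta only — synapomorphy for {Alpha, Epsilon, Zeta}.
Most parsimonious ingroup topology: (((Epsilon,Zeta),Alpha),(Gamma,Delta)).
Changes per character on this tree: I: 1; II: 1; III: 1; IV: 2; V: 1.
Total = 6.

6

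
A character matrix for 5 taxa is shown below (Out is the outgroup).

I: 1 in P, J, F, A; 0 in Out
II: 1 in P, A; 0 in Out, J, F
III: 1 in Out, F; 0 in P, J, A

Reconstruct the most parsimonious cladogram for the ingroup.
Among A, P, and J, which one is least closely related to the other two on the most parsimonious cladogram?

J

Character polarity is set by the outgroup: the derived state is whichever differs from the outgroup's state, so for III the derived state is '0', and for the remaining characters it is '1'.
All ingroup taxa share the derived state '1' for I; it defines the ingroup but does not resolve relationships within it.
II (derived state '1') is shared by A and P — a synapomorphy uniting that clade.
III (derived state '0') is shared by A, J, and P — a synapomorphy uniting that clade.
Most parsimonious ingroup topology: ((J,(A,P)),F).
A and P share a more recent common ancestor with each other than either does with J, so J is the least closely related of the three.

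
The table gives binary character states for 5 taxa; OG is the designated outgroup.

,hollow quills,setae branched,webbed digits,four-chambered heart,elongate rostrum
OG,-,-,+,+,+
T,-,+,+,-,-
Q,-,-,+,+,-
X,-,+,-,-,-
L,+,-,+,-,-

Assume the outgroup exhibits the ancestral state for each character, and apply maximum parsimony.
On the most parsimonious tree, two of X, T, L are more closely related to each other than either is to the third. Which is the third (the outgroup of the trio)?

L

Character polarity is set by the outgroup: the derived state is whichever differs from the outgroup's state, so for webbed digits, four-chambered heart, elongate rostrum the derived state is '-', and for the remaining characters it is '+'.
hollow quills: derived state '+' in L only — an autapomorphy, so it tells us nothing about relationships among taxa.
Only T and X show the derived state '+' for setae branched, supporting them as a clade.
webbed digits: derived state '-' in X only — an autapomorphy, so it tells us nothing about relationships among taxa.
four-chambered heart: derived state '-' in L, T, and X only — synapomorphy for {L, T, X}.
elongate rostrum (derived state '-') is shared by all ingroup taxa — unites the whole ingroup.
Most parsimonious ingroup topology: (((T,X),L),Q).
X and T share a more recent common ancestor with each other than either does with L, so L is the least closely related of the three.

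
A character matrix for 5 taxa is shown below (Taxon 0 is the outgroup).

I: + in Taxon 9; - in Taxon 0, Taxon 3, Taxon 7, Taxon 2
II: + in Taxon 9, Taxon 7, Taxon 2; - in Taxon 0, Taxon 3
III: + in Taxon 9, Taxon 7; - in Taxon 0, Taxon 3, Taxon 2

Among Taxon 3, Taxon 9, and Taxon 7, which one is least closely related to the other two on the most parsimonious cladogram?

The outgroup has state '-' for every character, so '+' is the derived state throughout.
I: derived state '+' in Taxon 9 only — an autapomorphy, so it tells us nothing about relationships among taxa.
II (derived state '+') is shared by Taxon 2, Taxon 7, and Taxon 9 — a synapomorphy uniting that clade.
Only Taxon 7 and Taxon 9 show the derived state '+' for III, supporting them as a clade.
Most parsimonious ingroup topology: (Taxon 3,((Taxon 9,Taxon 7),Taxon 2)).
Taxon 9 and Taxon 7 share a more recent common ancestor with each other than either does with Taxon 3, so Taxon 3 is the least closely related of the three.

Taxon 3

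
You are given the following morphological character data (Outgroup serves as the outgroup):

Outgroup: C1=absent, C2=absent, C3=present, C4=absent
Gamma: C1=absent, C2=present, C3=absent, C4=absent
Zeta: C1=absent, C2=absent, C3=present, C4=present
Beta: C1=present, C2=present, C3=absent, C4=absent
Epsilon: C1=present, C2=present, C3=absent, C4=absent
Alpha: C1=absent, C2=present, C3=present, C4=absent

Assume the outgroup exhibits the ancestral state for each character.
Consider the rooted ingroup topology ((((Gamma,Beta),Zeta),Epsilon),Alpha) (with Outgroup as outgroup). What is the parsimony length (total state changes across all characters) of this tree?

7

Map each character onto ((((Gamma,Beta),Zeta),Epsilon),Alpha) (rooted by Outgroup) and count the minimum state changes it requires (Fitch parsimony):
C1: 2; C2: 2; C3: 2; C4: 1.
Total tree length = 7.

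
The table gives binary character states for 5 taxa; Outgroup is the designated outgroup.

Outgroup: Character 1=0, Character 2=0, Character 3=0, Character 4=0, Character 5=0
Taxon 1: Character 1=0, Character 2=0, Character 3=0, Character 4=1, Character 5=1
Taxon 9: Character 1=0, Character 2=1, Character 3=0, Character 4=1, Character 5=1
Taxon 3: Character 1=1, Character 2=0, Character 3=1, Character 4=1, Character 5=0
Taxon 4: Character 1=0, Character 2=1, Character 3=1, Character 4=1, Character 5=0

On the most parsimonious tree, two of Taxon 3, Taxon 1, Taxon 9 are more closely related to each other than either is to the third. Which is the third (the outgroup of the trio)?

The outgroup has state '0' for every character, so '1' is the derived state throughout.
Character 1: derived state '1' in Taxon 3 only — an autapomorphy, so it tells us nothing about relationships among taxa.
Character 2 groups Taxon 4 and Taxon 9, which is incompatible with the clades supported by the remaining characters; treating it as convergent (homoplasy) costs fewer steps than any alternative tree.
Character 3 (derived state '1') is shared by Taxon 3 and Taxon 4 — a synapomorphy uniting that clade.
Character 4 (derived state '1') is shared by all ingroup taxa — unites the whole ingroup.
Character 5 (derived state '1') is shared by Taxon 1 and Taxon 9 — a synapomorphy uniting that clade.
Most parsimonious ingroup topology: ((Taxon 1,Taxon 9),(Taxon 3,Taxon 4)).
Taxon 9 and Taxon 1 share a more recent common ancestor with each other than either does with Taxon 3, so Taxon 3 is the least closely related of the three.

Taxon 3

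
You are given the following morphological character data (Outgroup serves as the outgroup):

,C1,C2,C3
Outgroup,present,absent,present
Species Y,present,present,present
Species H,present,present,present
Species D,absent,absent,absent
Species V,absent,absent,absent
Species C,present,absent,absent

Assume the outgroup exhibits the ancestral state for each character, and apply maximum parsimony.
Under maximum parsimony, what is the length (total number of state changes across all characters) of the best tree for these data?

Character polarity is set by the outgroup: the derived state is whichever differs from the outgroup's state, so for C1, C3 the derived state is 'absent', and for the remaining characters it is 'present'.
Only Species D and Species V show the derived state 'absent' for C1, supporting them as a clade.
Only Species H and Species Y show the derived state 'present' for C2, supporting them as a clade.
C3 (derived state 'absent') is shared by Species C, Species D, and Species V — a synapomorphy uniting that clade.
Most parsimonious ingroup topology: ((Species Y,Species H),((Species D,Species V),Species C)).
Changes per character on this tree: C1: 1; C2: 1; C3: 1.
Total = 3.

3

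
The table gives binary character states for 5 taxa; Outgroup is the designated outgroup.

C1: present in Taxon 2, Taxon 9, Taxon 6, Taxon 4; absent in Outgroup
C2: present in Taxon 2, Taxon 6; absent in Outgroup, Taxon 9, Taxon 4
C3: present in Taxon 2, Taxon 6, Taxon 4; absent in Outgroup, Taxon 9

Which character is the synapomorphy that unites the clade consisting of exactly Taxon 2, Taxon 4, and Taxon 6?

C3

The outgroup has state 'absent' for every character, so 'present' is the derived state throughout.
All ingroup taxa share the derived state 'present' for C1; it defines the ingroup but does not resolve relationships within it.
Only Taxon 2 and Taxon 6 show the derived state 'present' for C2, supporting them as a clade.
C3: derived state 'present' in Taxon 2, Taxon 4, and Taxon 6 only — synapomorphy for {Taxon 2, Taxon 4, Taxon 6}.
Most parsimonious ingroup topology: (((Taxon 2,Taxon 6),Taxon 4),Taxon 9).
The clade {Taxon 2, Taxon 4, Taxon 6} is supported by C3: its derived state 'present' occurs in exactly those taxa and in no other taxon (including the outgroup).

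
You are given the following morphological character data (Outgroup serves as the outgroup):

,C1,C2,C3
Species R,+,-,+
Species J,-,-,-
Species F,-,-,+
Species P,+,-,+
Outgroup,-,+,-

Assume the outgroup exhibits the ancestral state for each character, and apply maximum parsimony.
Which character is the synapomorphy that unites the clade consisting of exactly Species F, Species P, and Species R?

C3

Character polarity is set by the outgroup: the derived state is whichever differs from the outgroup's state, so for C2 the derived state is '-', and for the remaining characters it is '+'.
C1: derived state '+' in Species P and Species R only — synapomorphy for {Species P, Species R}.
C2 (derived state '-') is shared by all ingroup taxa — unites the whole ingroup.
C3 (derived state '+') is shared by Species F, Species P, and Species R — a synapomorphy uniting that clade.
Most parsimonious ingroup topology: (((Species R,Species P),Species F),Species J).
The clade {Species F, Species P, Species R} is supported by C3: its derived state '+' occurs in exactly those taxa and in no other taxon (including the outgroup).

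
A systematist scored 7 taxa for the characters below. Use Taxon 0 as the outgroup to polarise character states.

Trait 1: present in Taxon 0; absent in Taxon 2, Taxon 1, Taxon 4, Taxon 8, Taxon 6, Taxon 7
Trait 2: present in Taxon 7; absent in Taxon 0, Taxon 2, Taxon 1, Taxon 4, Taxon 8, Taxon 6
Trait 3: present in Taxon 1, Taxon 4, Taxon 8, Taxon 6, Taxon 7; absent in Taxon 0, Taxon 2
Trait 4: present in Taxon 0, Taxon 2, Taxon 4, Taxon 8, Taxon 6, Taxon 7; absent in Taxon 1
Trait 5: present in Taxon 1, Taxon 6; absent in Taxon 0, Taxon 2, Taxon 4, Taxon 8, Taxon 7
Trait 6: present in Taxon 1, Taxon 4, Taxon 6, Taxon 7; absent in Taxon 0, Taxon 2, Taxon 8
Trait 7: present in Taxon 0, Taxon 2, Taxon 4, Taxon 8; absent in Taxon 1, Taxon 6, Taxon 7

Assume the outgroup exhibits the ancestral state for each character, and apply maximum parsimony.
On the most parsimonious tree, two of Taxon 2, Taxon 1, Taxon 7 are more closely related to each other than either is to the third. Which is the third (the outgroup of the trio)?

Taxon 2

Character polarity is set by the outgroup: the derived state is whichever differs from the outgroup's state, so for Trait 1, Trait 4, Trait 7 the derived state is 'absent', and for the remaining characters it is 'present'.
All ingroup taxa share the derived state 'absent' for Trait 1; it defines the ingroup but does not resolve relationships within it.
Trait 2: derived state 'present' in Taxon 7 only — an autapomorphy, so it tells us nothing about relationships among taxa.
Trait 3 (derived state 'present') is shared by Taxon 1, Taxon 4, Taxon 6, Taxon 7, and Taxon 8 — a synapomorphy uniting that clade.
Trait 4: derived state 'absent' in Taxon 1 only — an autapomorphy, so it tells us nothing about relationships among taxa.
Trait 5: derived state 'present' in Taxon 1 and Taxon 6 only — synapomorphy for {Taxon 1, Taxon 6}.
Only Taxon 1, Taxon 4, Taxon 6, and Taxon 7 show the derived state 'present' for Trait 6, supporting them as a clade.
Only Taxon 1, Taxon 6, and Taxon 7 show the derived state 'absent' for Trait 7, supporting them as a clade.
Most parsimonious ingroup topology: (Taxon 2,((((Taxon 1,Taxon 6),Taxon 7),Taxon 4),Taxon 8)).
Taxon 7 and Taxon 1 share a more recent common ancestor with each other than either does with Taxon 2, so Taxon 2 is the least closely related of the three.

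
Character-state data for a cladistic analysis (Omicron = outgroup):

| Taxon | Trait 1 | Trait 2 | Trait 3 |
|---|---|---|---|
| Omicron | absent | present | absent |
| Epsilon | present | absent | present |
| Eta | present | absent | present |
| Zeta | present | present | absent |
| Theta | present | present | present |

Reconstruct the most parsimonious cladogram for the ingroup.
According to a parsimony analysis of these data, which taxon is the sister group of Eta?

Epsilon

Character polarity is set by the outgroup: the derived state is whichever differs from the outgroup's state, so for Trait 2 the derived state is 'absent', and for the remaining characters it is 'present'.
All ingroup taxa share the derived state 'present' for Trait 1; it defines the ingroup but does not resolve relationships within it.
Trait 2: derived state 'absent' in Epsilon and Eta only — synapomorphy for {Epsilon, Eta}.
Only Epsilon, Eta, and Theta show the derived state 'present' for Trait 3, supporting them as a clade.
Most parsimonious ingroup topology: (((Epsilon,Eta),Theta),Zeta).
Eta and Epsilon form a cherry on this tree, so they are sister taxa.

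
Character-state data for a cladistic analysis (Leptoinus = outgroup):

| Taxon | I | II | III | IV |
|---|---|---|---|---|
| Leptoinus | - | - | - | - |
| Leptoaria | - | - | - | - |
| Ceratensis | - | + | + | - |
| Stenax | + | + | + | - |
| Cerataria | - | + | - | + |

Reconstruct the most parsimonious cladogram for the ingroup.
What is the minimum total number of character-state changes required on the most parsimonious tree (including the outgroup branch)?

The outgroup has state '-' for every character, so '+' is the derived state throughout.
I: derived state '+' in Stenax only — an autapomorphy, so it tells us nothing about relationships among taxa.
II: derived state '+' in Cerataria, Ceratensis, and Stenax only — synapomorphy for {Cerataria, Ceratensis, Stenax}.
Only Ceratensis and Stenax show the derived state '+' for III, supporting them as a clade.
IV: derived state '+' in Cerataria only — an autapomorphy, so it tells us nothing about relationships among taxa.
Most parsimonious ingroup topology: (Leptoaria,((Ceratensis,Stenax),Cerataria)).
Changes per character on this tree: I: 1; II: 1; III: 1; IV: 1.
Total = 4.

4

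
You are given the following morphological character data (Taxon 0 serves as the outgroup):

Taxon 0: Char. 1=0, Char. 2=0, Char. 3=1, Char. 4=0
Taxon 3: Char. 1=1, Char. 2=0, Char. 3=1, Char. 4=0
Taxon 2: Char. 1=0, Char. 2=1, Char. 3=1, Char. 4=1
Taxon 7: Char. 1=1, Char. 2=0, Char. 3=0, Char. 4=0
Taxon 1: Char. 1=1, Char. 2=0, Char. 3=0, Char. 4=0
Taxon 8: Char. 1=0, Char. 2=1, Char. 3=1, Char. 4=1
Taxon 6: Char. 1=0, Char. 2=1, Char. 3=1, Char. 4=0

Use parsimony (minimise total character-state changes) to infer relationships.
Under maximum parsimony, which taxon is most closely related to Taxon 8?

Taxon 2

Character polarity is set by the outgroup: the derived state is whichever differs from the outgroup's state, so for Char. 3 the derived state is '0', and for the remaining characters it is '1'.
Char. 1: derived state '1' in Taxon 1, Taxon 3, and Taxon 7 only — synapomorphy for {Taxon 1, Taxon 3, Taxon 7}.
Char. 2: derived state '1' in Taxon 2, Taxon 6, and Taxon 8 only — synapomorphy for {Taxon 2, Taxon 6, Taxon 8}.
Char. 3: derived state '0' in Taxon 1 and Taxon 7 only — synapomorphy for {Taxon 1, Taxon 7}.
Char. 4: derived state '1' in Taxon 2 and Taxon 8 only — synapomorphy for {Taxon 2, Taxon 8}.
Most parsimonious ingroup topology: ((Taxon 3,(Taxon 7,Taxon 1)),((Taxon 2,Taxon 8),Taxon 6)).
Taxon 8 and Taxon 2 form a cherry on this tree, so they are sister taxa.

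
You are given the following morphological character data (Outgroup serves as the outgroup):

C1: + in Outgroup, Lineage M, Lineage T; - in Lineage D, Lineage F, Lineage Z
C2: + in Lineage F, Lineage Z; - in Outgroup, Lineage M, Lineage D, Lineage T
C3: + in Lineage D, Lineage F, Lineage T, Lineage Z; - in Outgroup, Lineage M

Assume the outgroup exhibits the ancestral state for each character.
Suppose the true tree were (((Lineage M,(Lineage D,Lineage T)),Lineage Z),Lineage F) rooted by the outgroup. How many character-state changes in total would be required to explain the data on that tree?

Map each character onto (((Lineage M,(Lineage D,Lineage T)),Lineage Z),Lineage F) (rooted by Outgroup) and count the minimum state changes it requires (Fitch parsimony):
C1: 3; C2: 2; C3: 2.
Total tree length = 7.

7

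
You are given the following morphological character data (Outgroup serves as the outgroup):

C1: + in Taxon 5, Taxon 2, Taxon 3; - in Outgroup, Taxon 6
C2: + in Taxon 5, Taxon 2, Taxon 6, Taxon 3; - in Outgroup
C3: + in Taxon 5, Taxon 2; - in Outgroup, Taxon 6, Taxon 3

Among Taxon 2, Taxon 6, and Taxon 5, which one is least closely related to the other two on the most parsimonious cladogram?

The outgroup has state '-' for every character, so '+' is the derived state throughout.
C1 (derived state '+') is shared by Taxon 2, Taxon 3, and Taxon 5 — a synapomorphy uniting that clade.
All ingroup taxa share the derived state '+' for C2; it defines the ingroup but does not resolve relationships within it.
C3: derived state '+' in Taxon 2 and Taxon 5 only — synapomorphy for {Taxon 2, Taxon 5}.
Most parsimonious ingroup topology: (((Taxon 5,Taxon 2),Taxon 3),Taxon 6).
Taxon 2 and Taxon 5 share a more recent common ancestor with each other than either does with Taxon 6, so Taxon 6 is the least closely related of the three.

Taxon 6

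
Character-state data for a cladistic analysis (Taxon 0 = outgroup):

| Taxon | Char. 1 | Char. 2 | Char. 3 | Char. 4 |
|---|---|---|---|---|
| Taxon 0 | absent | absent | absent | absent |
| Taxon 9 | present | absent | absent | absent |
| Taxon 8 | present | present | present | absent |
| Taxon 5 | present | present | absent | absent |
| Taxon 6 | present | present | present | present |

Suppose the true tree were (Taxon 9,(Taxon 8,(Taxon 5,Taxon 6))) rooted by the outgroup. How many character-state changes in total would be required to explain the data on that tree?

5

Map each character onto (Taxon 9,(Taxon 8,(Taxon 5,Taxon 6))) (rooted by Taxon 0) and count the minimum state changes it requires (Fitch parsimony):
Char. 1: 1; Char. 2: 1; Char. 3: 2; Char. 4: 1.
Total tree length = 5.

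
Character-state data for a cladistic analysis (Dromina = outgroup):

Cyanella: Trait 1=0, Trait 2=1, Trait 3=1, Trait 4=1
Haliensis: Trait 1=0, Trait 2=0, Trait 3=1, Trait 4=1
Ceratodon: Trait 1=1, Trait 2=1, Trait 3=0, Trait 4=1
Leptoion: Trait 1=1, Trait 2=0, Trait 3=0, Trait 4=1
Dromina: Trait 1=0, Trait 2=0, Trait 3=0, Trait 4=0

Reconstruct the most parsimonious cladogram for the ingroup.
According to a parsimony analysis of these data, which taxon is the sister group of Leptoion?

The outgroup has state '0' for every character, so '1' is the derived state throughout.
Trait 1: derived state '1' in Ceratodon and Leptoion only — synapomorphy for {Ceratodon, Leptoion}.
Trait 2 (state '1') occurs in Ceratodon and Cyanella but conflicts with the nesting implied by the other characters — most parsimoniously interpreted as homoplasy.
Trait 3 (derived state '1') is shared by Cyanella and Haliensis — a synapomorphy uniting that clade.
All ingroup taxa share the derived state '1' for Trait 4; it defines the ingroup but does not resolve relationships within it.
Most parsimonious ingroup topology: ((Haliensis,Cyanella),(Leptoion,Ceratodon)).
Leptoion and Ceratodon form a cherry on this tree, so they are sister taxa.

Ceratodon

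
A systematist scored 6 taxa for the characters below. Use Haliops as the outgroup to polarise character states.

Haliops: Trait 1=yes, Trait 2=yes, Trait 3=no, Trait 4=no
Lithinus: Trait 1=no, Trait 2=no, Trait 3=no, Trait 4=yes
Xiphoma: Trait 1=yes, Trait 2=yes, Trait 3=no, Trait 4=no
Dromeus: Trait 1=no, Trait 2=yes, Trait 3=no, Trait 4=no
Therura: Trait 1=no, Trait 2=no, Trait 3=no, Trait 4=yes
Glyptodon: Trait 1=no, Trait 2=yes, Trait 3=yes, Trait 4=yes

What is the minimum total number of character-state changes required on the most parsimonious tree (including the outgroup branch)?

4

Character polarity is set by the outgroup: the derived state is whichever differs from the outgroup's state, so for Trait 1, Trait 2 the derived state is 'no', and for the remaining characters it is 'yes'.
Trait 1 (derived state 'no') is shared by Dromeus, Glyptodon, Lithinus, and Therura — a synapomorphy uniting that clade.
Trait 2: derived state 'no' in Lithinus and Therura only — synapomorphy for {Lithinus, Therura}.
Trait 3 (derived state 'yes') is unique to Glyptodon (autapomorphy; uninformative for grouping).
Trait 4 (derived state 'yes') is shared by Glyptodon, Lithinus, and Therura — a synapomorphy uniting that clade.
Most parsimonious ingroup topology: ((((Lithinus,Therura),Glyptodon),Dromeus),Xiphoma).
Changes per character on this tree: Trait 1: 1; Trait 2: 1; Trait 3: 1; Trait 4: 1.
Total = 4.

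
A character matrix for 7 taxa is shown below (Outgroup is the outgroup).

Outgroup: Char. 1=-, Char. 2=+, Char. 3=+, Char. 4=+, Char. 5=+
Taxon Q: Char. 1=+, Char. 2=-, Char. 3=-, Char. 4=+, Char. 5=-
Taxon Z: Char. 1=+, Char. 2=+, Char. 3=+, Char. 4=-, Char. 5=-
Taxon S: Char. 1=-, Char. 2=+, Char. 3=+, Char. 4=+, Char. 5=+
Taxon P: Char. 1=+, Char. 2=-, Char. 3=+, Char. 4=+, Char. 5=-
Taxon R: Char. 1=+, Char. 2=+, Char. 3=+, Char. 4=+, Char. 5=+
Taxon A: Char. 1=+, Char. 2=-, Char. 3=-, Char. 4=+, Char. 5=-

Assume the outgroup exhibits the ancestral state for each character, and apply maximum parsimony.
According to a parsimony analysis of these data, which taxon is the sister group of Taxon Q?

Character polarity is set by the outgroup: the derived state is whichever differs from the outgroup's state, so for Char. 2, Char. 3, Char. 4, Char. 5 the derived state is '-', and for the remaining characters it is '+'.
Only Taxon A, Taxon P, Taxon Q, Taxon R, and Taxon Z show the derived state '+' for Char. 1, supporting them as a clade.
Char. 2: derived state '-' in Taxon A, Taxon P, and Taxon Q only — synapomorphy for {Taxon A, Taxon P, Taxon Q}.
Char. 3: derived state '-' in Taxon A and Taxon Q only — synapomorphy for {Taxon A, Taxon Q}.
Char. 4 (derived state '-') is unique to Taxon Z (autapomorphy; uninformative for grouping).
Char. 5 (derived state '-') is shared by Taxon A, Taxon P, Taxon Q, and Taxon Z — a synapomorphy uniting that clade.
Most parsimonious ingroup topology: (((((Taxon Q,Taxon A),Taxon P),Taxon Z),Taxon R),Taxon S).
Taxon Q and Taxon A form a cherry on this tree, so they are sister taxa.

Taxon A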